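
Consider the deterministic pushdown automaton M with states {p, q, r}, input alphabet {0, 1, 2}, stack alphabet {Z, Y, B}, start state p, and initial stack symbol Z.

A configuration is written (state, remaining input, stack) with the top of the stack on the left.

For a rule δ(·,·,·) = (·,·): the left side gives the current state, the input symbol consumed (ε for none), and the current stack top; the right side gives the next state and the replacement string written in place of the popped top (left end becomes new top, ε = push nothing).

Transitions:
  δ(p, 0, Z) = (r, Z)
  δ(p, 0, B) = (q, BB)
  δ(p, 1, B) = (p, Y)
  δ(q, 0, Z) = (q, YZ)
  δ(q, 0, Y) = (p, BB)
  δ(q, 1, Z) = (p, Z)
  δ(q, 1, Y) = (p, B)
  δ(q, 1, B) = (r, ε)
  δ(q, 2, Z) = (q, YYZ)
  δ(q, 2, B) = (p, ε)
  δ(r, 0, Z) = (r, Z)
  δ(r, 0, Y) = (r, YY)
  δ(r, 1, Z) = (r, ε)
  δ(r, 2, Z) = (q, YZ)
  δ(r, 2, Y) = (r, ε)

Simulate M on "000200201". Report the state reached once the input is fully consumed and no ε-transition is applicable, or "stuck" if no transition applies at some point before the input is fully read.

(p, 000200201, Z) ⊢ (r, 00200201, Z) ⊢ (r, 0200201, Z) ⊢ (r, 200201, Z) ⊢ (q, 00201, YZ) ⊢ (p, 0201, BBZ) ⊢ (q, 201, BBBZ) ⊢ (p, 01, BBZ) ⊢ (q, 1, BBBZ) ⊢ (r, ε, BBZ)
All input consumed; M is in state r.

r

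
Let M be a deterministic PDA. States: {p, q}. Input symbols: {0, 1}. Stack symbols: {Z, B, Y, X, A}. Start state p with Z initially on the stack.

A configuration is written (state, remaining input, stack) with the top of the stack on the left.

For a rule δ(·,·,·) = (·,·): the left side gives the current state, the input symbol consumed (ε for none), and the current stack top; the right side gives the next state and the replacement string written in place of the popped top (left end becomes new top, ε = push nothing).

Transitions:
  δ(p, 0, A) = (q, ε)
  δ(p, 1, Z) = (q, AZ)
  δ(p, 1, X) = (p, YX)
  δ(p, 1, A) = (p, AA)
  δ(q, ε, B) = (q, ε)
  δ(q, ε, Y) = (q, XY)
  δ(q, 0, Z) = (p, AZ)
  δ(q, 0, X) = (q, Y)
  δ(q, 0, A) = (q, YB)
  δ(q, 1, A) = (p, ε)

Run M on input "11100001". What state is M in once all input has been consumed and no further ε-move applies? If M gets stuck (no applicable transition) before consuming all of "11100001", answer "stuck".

stuck

(p, 11100001, Z) ⊢ (q, 1100001, AZ) ⊢ (p, 100001, Z) ⊢ (q, 00001, AZ) ⊢ (q, 0001, YBZ) ⊢ (q, 0001, XYBZ) ⊢ (q, 001, YYBZ) ⊢ (q, 001, XYYBZ) ⊢ (q, 01, YYYBZ) ⊢ (q, 01, XYYYBZ) ⊢ (q, 1, YYYYBZ) ⊢ (q, 1, XYYYYBZ)
No transition for (q, 1, top X); M blocks with input 1 remaining.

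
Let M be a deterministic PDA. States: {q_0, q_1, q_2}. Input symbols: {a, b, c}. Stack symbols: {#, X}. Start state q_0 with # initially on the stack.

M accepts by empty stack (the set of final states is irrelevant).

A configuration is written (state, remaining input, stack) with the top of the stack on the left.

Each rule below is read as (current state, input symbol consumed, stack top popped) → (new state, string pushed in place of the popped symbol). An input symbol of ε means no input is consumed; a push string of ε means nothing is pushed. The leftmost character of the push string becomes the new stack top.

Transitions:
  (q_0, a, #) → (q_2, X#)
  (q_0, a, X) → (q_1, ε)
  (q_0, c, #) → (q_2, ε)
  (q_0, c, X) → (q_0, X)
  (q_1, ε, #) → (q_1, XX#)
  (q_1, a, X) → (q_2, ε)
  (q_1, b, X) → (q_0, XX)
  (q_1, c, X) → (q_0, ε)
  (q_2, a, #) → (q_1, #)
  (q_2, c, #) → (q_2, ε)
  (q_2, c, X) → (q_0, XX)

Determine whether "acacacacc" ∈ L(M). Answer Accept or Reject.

(q_0, acacacacc, #)
  read a, top #: go to q_2, push X# → (q_2, cacacacc, X#)
  read c, top X: go to q_0, push XX → (q_0, acacacc, XX#)
  read a, top X: go to q_1, push ε → (q_1, cacacc, X#)
  read c, top X: go to q_0, push ε → (q_0, acacc, #)
  read a, top #: go to q_2, push X# → (q_2, cacc, X#)
  read c, top X: go to q_0, push XX → (q_0, acc, XX#)
  read a, top X: go to q_1, push ε → (q_1, cc, X#)
  read c, top X: go to q_0, push ε → (q_0, c, #)
  read c, top #: go to q_2, push ε → (q_2, ε, ε)
All input consumed and the stack is empty.

Accept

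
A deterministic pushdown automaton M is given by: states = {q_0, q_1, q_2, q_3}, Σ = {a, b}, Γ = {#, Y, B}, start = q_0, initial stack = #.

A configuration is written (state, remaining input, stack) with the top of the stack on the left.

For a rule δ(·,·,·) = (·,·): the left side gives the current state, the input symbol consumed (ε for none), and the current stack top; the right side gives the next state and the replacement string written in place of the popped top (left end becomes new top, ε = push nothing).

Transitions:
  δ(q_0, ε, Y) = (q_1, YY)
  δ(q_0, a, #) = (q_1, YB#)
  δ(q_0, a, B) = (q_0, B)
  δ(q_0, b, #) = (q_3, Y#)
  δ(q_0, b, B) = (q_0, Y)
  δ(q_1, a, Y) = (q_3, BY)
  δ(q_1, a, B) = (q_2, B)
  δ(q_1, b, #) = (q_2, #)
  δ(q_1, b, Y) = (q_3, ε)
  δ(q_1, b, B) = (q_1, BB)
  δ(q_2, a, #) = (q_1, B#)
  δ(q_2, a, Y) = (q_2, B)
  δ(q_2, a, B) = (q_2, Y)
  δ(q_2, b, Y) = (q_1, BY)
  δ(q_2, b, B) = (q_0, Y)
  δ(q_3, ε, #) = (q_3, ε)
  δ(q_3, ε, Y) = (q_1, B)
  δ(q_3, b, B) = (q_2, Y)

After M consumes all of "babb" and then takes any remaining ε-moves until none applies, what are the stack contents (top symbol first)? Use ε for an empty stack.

B#

(q_0, babb, #) ⊢ (q_3, abb, Y#) ⊢ (q_1, abb, B#) ⊢ (q_2, bb, B#) ⊢ (q_0, b, Y#) ⊢ (q_1, b, YY#) ⊢ (q_3, ε, Y#) ⊢ (q_1, ε, B#)
All input consumed in state q_1 with stack B#.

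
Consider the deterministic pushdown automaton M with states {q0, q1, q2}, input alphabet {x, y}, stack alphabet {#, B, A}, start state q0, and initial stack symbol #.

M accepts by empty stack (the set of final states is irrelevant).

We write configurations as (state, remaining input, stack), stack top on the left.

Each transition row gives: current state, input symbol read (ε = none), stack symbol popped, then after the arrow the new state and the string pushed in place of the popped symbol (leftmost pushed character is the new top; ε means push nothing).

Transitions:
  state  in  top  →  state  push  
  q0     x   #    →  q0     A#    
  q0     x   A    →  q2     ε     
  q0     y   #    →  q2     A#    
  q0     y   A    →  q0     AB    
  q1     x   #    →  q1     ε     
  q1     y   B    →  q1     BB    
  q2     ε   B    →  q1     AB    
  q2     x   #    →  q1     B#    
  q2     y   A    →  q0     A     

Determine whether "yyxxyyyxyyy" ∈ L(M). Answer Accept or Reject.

(q0, yyxxyyyxyyy, #)
  read y, top #: go to q2, push A# → (q2, yxxyyyxyyy, A#)
  read y, top A: go to q0, push A → (q0, xxyyyxyyy, A#)
  read x, top A: go to q2, push ε → (q2, xyyyxyyy, #)
  read x, top #: go to q1, push B# → (q1, yyyxyyy, B#)
  read y, top B: go to q1, push BB → (q1, yyxyyy, BB#)
  read y, top B: go to q1, push BB → (q1, yxyyy, BBB#)
  read y, top B: go to q1, push BB → (q1, xyyy, BBBB#)
No transition applies at (q1, xyyy, BBBB#); input not fully consumed.

Reject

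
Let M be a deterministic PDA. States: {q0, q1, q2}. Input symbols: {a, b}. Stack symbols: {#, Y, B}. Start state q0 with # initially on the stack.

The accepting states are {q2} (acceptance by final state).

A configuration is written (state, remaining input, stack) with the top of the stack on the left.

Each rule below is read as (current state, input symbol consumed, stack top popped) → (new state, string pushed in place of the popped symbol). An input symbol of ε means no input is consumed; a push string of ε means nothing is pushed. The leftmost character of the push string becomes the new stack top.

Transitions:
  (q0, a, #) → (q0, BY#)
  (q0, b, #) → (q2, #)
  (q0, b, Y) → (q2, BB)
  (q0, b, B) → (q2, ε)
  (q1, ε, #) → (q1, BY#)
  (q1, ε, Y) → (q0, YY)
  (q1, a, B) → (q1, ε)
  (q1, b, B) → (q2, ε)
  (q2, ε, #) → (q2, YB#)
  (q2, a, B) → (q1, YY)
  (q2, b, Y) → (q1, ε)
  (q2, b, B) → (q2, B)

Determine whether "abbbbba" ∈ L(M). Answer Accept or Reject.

Reject

(q0, abbbbba, #)
  read a, top #: go to q0, push BY# → (q0, bbbbba, BY#)
  read b, top B: go to q2, push ε → (q2, bbbba, Y#)
  read b, top Y: go to q1, push ε → (q1, bbba, #)
  ε-move, top #: go to q1, push BY# → (q1, bbba, BY#)
  read b, top B: go to q2, push ε → (q2, bba, Y#)
  read b, top Y: go to q1, push ε → (q1, ba, #)
  ε-move, top #: go to q1, push BY# → (q1, ba, BY#)
  read b, top B: go to q2, push ε → (q2, a, Y#)
No transition applies at (q2, a, Y#); input not fully consumed.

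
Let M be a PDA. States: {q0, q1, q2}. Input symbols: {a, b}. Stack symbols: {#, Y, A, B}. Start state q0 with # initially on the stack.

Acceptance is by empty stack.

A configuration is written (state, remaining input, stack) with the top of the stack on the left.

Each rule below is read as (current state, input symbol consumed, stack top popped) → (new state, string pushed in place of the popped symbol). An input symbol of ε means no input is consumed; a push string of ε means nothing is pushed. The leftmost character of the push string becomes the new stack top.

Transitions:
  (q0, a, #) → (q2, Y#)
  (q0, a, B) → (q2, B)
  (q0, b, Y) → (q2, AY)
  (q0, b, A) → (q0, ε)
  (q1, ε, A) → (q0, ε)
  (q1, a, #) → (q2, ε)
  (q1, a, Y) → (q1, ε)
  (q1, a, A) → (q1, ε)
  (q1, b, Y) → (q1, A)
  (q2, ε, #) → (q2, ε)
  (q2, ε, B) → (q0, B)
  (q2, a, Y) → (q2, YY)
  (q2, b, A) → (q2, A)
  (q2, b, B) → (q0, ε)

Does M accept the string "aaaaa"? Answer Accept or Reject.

No computation consumes all input and empties the stack.

Reject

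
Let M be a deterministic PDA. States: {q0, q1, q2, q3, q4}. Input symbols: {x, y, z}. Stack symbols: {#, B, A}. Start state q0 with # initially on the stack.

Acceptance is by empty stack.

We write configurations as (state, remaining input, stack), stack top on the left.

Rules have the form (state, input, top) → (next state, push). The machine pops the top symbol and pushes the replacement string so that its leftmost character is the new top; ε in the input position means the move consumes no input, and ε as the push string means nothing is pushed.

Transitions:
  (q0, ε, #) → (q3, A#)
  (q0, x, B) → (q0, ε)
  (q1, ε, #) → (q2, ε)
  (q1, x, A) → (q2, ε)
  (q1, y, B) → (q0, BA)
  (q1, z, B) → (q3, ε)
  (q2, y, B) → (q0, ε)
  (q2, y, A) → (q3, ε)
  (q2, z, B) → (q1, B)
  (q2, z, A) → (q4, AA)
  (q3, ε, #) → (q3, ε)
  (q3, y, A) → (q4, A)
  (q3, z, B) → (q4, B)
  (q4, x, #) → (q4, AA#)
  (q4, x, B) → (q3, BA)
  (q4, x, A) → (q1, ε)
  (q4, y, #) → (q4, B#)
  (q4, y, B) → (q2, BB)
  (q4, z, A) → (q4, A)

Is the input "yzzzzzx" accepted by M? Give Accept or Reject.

Accept

(q0, yzzzzzx, #) ⊢ (q3, yzzzzzx, A#) ⊢ (q4, zzzzzx, A#) ⊢ (q4, zzzzx, A#) ⊢ (q4, zzzx, A#) ⊢ (q4, zzx, A#) ⊢ (q4, zx, A#) ⊢ (q4, x, A#) ⊢ (q1, ε, #) ⊢ (q2, ε, ε)
All input consumed and the stack is empty.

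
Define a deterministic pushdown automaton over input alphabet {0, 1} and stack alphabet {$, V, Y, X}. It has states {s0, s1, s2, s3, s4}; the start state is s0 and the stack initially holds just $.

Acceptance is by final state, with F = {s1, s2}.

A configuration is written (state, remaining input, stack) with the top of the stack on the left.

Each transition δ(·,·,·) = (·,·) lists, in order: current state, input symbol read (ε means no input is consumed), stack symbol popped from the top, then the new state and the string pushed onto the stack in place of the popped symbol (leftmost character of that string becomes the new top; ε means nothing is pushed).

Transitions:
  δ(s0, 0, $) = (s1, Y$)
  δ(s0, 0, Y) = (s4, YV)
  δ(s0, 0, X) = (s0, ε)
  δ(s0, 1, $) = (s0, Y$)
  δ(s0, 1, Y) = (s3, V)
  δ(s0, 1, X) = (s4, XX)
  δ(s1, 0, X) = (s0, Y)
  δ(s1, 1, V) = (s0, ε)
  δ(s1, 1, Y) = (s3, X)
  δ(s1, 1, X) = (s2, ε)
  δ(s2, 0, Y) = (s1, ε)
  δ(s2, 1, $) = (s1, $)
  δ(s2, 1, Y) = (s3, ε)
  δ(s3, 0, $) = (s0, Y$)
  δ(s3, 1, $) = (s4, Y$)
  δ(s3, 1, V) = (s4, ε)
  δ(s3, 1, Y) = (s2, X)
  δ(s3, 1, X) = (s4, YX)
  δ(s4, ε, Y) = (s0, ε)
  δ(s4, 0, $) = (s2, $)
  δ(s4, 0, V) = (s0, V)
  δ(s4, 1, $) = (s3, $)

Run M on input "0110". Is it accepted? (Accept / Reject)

Reject

(s0, 0110, $)
  read 0, top $: go to s1, push Y$ → (s1, 110, Y$)
  read 1, top Y: go to s3, push X → (s3, 10, X$)
  read 1, top X: go to s4, push YX → (s4, 0, YX$)
  ε-move, top Y: go to s0, push ε → (s0, 0, X$)
  read 0, top X: go to s0, push ε → (s0, ε, $)
All input consumed; state s0 ∉ F and no further ε-move applies.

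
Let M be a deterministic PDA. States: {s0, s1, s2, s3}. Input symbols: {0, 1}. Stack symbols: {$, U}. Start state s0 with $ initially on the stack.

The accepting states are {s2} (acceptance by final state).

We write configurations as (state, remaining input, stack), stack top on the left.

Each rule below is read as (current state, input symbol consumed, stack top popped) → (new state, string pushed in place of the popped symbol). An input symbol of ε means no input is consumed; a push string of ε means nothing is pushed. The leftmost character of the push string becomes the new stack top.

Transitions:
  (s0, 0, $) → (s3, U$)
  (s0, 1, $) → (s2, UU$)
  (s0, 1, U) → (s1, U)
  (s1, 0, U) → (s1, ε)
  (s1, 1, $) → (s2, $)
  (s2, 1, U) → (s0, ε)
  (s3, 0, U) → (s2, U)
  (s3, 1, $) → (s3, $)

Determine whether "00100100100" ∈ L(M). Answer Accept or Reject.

Accept

(s0, 00100100100, $)
  read 0, top $: go to s3, push U$ → (s3, 0100100100, U$)
  read 0, top U: go to s2, push U → (s2, 100100100, U$)
  read 1, top U: go to s0, push ε → (s0, 00100100, $)
  read 0, top $: go to s3, push U$ → (s3, 0100100, U$)
  read 0, top U: go to s2, push U → (s2, 100100, U$)
  read 1, top U: go to s0, push ε → (s0, 00100, $)
  read 0, top $: go to s3, push U$ → (s3, 0100, U$)
  read 0, top U: go to s2, push U → (s2, 100, U$)
  read 1, top U: go to s0, push ε → (s0, 00, $)
  read 0, top $: go to s3, push U$ → (s3, 0, U$)
  read 0, top U: go to s2, push U → (s2, ε, U$)
All input consumed; state s2 ∈ F.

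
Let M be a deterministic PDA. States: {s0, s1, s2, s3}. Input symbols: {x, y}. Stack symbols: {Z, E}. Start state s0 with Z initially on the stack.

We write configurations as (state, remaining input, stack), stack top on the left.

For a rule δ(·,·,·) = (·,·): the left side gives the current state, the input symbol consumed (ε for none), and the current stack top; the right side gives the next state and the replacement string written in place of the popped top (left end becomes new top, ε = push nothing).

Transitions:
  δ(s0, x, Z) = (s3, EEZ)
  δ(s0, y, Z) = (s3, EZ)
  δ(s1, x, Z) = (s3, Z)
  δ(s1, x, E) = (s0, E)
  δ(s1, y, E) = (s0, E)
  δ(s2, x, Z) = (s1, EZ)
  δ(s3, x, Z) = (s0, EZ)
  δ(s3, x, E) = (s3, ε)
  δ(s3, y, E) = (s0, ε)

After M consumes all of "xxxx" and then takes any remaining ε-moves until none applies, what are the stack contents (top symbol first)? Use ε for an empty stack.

EZ

(s0, xxxx, Z)
  read x, top Z: go to s3, push EEZ → (s3, xxx, EEZ)
  read x, top E: go to s3, push ε → (s3, xx, EZ)
  read x, top E: go to s3, push ε → (s3, x, Z)
  read x, top Z: go to s0, push EZ → (s0, ε, EZ)
All input consumed in state s0 with stack EZ.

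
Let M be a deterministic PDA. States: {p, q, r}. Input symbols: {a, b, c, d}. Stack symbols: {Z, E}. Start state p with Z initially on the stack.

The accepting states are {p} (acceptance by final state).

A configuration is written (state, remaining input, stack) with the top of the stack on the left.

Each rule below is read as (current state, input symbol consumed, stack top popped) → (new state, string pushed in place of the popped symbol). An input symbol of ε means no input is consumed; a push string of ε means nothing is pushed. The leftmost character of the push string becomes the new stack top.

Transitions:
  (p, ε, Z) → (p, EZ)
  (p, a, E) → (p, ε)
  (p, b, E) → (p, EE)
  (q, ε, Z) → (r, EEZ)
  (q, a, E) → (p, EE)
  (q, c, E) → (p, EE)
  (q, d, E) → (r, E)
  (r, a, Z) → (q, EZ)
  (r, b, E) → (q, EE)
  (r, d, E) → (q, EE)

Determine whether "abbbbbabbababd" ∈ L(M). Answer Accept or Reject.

Reject

(p, abbbbbabbababd, Z) ⊢ (p, abbbbbabbababd, EZ) ⊢ (p, bbbbbabbababd, Z) ⊢ (p, bbbbbabbababd, EZ) ⊢ (p, bbbbabbababd, EEZ) ⊢ (p, bbbabbababd, EEEZ) ⊢ (p, bbabbababd, EEEEZ) ⊢ (p, babbababd, EEEEEZ) ⊢ (p, abbababd, EEEEEEZ) ⊢ (p, bbababd, EEEEEZ) ⊢ (p, bababd, EEEEEEZ) ⊢ (p, ababd, EEEEEEEZ) ⊢ (p, babd, EEEEEEZ) ⊢ (p, abd, EEEEEEEZ) ⊢ (p, bd, EEEEEEZ) ⊢ (p, d, EEEEEEEZ)
No transition applies at (p, d, EEEEEEEZ); input not fully consumed.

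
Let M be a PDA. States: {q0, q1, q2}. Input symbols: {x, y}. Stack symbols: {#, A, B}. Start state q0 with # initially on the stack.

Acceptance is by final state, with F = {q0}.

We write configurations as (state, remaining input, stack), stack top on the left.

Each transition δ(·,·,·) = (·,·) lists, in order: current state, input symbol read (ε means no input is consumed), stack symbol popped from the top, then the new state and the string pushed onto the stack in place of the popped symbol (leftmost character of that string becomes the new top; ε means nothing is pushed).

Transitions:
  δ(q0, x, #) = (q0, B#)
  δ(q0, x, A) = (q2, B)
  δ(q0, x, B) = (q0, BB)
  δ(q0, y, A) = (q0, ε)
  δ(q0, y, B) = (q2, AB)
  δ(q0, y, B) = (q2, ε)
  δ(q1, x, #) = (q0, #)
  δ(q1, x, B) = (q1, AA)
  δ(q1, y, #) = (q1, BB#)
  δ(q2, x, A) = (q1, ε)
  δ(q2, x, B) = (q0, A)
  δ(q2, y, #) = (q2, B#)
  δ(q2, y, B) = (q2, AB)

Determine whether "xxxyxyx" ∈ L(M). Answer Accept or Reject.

One accepting computation: (q0, xxxyxyx, #) ⊢ (q0, xxyxyx, B#) ⊢ (q0, xyxyx, BB#) ⊢ (q0, yxyx, BBB#) ⊢ (q2, xyx, BB#) ⊢ (q0, yx, AB#) ⊢ (q0, x, B#) ⊢ (q0, ε, BB#)
All input consumed and state q0 ∈ F.

Accept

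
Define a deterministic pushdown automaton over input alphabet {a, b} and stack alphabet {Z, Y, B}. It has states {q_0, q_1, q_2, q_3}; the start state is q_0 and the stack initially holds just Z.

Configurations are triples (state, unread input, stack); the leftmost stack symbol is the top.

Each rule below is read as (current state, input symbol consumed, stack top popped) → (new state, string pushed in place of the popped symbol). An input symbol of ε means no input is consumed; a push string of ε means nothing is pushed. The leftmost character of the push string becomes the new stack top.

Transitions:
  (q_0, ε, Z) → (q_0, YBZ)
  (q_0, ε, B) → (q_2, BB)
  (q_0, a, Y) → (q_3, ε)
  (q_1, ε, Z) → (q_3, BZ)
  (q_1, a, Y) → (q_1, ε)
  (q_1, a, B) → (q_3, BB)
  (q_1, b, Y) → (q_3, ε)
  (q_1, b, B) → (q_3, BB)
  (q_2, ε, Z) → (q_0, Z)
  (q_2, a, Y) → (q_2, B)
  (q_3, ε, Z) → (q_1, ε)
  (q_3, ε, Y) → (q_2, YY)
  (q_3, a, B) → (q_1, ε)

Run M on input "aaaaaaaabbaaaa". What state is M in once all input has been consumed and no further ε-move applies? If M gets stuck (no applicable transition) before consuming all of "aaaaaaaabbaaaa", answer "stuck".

(q_0, aaaaaaaabbaaaa, Z) ⊢ (q_0, aaaaaaaabbaaaa, YBZ) ⊢ (q_3, aaaaaaabbaaaa, BZ) ⊢ (q_1, aaaaaabbaaaa, Z) ⊢ (q_3, aaaaaabbaaaa, BZ) ⊢ (q_1, aaaaabbaaaa, Z) ⊢ (q_3, aaaaabbaaaa, BZ) ⊢ (q_1, aaaabbaaaa, Z) ⊢ (q_3, aaaabbaaaa, BZ) ⊢ (q_1, aaabbaaaa, Z) ⊢ (q_3, aaabbaaaa, BZ) ⊢ (q_1, aabbaaaa, Z) ⊢ (q_3, aabbaaaa, BZ) ⊢ (q_1, abbaaaa, Z) ⊢ (q_3, abbaaaa, BZ) ⊢ (q_1, bbaaaa, Z) ⊢ (q_3, bbaaaa, BZ)
No transition for (q_3, b, top B); M blocks with input bbaaaa remaining.

stuck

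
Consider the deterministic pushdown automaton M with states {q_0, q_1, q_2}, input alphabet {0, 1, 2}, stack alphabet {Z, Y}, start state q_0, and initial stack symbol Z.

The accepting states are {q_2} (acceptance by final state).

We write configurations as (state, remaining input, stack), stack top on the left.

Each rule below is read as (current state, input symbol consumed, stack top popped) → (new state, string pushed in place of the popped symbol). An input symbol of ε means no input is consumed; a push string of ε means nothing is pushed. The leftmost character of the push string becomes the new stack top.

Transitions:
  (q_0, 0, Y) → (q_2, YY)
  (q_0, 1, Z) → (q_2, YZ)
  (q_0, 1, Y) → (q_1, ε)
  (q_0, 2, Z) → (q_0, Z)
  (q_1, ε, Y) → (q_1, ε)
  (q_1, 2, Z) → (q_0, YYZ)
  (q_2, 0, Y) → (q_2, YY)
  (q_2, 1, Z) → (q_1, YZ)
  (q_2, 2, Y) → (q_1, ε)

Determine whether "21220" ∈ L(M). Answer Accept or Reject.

(q_0, 21220, Z)
  read 2, top Z: go to q_0, push Z → (q_0, 1220, Z)
  read 1, top Z: go to q_2, push YZ → (q_2, 220, YZ)
  read 2, top Y: go to q_1, push ε → (q_1, 20, Z)
  read 2, top Z: go to q_0, push YYZ → (q_0, 0, YYZ)
  read 0, top Y: go to q_2, push YY → (q_2, ε, YYYZ)
All input consumed; state q_2 ∈ F.

Accept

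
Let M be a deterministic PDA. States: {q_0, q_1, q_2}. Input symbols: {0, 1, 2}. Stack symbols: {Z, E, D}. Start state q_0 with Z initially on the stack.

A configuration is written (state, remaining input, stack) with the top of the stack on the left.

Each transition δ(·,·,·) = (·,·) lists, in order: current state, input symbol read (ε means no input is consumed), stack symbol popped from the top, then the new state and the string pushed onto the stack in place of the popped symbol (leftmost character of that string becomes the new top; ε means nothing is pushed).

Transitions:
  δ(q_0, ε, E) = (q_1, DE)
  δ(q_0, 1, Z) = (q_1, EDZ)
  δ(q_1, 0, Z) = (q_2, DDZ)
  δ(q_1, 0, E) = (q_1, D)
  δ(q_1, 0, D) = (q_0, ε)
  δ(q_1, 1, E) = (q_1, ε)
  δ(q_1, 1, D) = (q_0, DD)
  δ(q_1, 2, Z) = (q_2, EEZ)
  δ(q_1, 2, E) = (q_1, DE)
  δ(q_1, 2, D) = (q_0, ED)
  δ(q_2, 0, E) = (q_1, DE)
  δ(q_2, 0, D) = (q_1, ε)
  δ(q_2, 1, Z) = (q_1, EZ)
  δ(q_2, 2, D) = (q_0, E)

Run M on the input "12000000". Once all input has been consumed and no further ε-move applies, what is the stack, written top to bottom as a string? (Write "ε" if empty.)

(q_0, 12000000, Z)
  read 1, top Z: go to q_1, push EDZ → (q_1, 2000000, EDZ)
  read 2, top E: go to q_1, push DE → (q_1, 000000, DEDZ)
  read 0, top D: go to q_0, push ε → (q_0, 00000, EDZ)
  ε-move, top E: go to q_1, push DE → (q_1, 00000, DEDZ)
  read 0, top D: go to q_0, push ε → (q_0, 0000, EDZ)
  ε-move, top E: go to q_1, push DE → (q_1, 0000, DEDZ)
  read 0, top D: go to q_0, push ε → (q_0, 000, EDZ)
  ε-move, top E: go to q_1, push DE → (q_1, 000, DEDZ)
  read 0, top D: go to q_0, push ε → (q_0, 00, EDZ)
  ε-move, top E: go to q_1, push DE → (q_1, 00, DEDZ)
  read 0, top D: go to q_0, push ε → (q_0, 0, EDZ)
  ε-move, top E: go to q_1, push DE → (q_1, 0, DEDZ)
  read 0, top D: go to q_0, push ε → (q_0, ε, EDZ)
  ε-move, top E: go to q_1, push DE → (q_1, ε, DEDZ)
All input consumed in state q_1 with stack DEDZ.

DEDZ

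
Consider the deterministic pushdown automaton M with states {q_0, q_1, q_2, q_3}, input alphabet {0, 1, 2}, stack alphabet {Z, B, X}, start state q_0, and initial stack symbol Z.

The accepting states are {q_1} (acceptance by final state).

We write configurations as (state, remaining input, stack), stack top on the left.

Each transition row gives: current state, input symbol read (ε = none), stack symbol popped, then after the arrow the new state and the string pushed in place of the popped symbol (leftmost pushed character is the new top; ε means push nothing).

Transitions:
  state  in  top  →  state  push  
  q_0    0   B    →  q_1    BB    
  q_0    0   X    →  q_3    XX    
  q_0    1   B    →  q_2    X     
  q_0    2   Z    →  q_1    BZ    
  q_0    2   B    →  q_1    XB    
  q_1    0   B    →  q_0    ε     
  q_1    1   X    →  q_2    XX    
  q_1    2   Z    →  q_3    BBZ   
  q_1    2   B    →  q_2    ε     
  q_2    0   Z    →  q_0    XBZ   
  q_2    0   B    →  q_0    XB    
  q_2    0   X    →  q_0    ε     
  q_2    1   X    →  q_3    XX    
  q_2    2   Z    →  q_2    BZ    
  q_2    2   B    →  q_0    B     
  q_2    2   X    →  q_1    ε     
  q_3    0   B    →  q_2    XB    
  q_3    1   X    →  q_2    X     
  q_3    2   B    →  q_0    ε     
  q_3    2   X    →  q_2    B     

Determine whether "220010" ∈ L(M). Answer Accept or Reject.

Reject

(q_0, 220010, Z)
  read 2, top Z: go to q_1, push BZ → (q_1, 20010, BZ)
  read 2, top B: go to q_2, push ε → (q_2, 0010, Z)
  read 0, top Z: go to q_0, push XBZ → (q_0, 010, XBZ)
  read 0, top X: go to q_3, push XX → (q_3, 10, XXBZ)
  read 1, top X: go to q_2, push X → (q_2, 0, XXBZ)
  read 0, top X: go to q_0, push ε → (q_0, ε, XBZ)
All input consumed; state q_0 ∉ F and no further ε-move applies.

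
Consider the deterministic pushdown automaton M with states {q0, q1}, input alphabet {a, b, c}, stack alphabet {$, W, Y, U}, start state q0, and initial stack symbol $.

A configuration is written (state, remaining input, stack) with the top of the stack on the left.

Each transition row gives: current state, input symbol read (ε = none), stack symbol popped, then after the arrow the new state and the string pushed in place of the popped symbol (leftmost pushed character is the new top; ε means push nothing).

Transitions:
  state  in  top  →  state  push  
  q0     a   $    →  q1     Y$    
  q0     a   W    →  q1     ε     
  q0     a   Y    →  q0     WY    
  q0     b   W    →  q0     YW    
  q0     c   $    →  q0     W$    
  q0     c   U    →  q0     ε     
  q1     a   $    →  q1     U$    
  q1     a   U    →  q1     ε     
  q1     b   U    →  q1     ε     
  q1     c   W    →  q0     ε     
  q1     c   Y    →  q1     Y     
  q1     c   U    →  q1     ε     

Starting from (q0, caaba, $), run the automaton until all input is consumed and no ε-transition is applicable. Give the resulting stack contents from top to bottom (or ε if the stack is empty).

(q0, caaba, $)
  read c, top $: go to q0, push W$ → (q0, aaba, W$)
  read a, top W: go to q1, push ε → (q1, aba, $)
  read a, top $: go to q1, push U$ → (q1, ba, U$)
  read b, top U: go to q1, push ε → (q1, a, $)
  read a, top $: go to q1, push U$ → (q1, ε, U$)
All input consumed in state q1 with stack U$.

U$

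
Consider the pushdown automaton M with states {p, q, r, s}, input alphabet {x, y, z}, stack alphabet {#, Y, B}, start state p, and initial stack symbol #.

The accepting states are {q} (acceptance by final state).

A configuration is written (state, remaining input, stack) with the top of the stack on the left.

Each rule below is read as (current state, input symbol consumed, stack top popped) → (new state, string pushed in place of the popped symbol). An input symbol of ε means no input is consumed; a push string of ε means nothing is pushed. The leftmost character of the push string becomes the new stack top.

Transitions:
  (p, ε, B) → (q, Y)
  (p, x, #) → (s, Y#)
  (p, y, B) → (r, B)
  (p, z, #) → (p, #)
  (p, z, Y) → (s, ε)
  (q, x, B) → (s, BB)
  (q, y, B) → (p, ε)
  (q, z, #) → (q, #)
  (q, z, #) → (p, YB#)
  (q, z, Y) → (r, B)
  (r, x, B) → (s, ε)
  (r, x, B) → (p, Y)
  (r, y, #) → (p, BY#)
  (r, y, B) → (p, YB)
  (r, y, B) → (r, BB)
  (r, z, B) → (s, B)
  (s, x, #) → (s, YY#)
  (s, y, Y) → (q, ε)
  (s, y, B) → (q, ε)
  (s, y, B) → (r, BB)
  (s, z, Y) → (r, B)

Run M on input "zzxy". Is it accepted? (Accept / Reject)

Accept

One accepting computation: (p, zzxy, #) ⊢ (p, zxy, #) ⊢ (p, xy, #) ⊢ (s, y, Y#) ⊢ (q, ε, #)
All input consumed and state q ∈ F.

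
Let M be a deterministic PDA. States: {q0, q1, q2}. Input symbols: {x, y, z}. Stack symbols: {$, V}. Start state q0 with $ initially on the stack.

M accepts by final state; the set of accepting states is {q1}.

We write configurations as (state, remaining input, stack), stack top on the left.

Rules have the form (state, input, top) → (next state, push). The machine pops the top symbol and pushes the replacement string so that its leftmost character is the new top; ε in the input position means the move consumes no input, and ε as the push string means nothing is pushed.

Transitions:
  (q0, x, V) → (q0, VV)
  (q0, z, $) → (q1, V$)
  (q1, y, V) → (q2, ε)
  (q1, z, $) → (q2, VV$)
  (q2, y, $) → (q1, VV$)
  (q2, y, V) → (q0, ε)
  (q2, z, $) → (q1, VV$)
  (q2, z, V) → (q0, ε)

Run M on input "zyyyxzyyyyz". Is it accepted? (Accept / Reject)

Reject

(q0, zyyyxzyyyyz, $) ⊢ (q1, yyyxzyyyyz, V$) ⊢ (q2, yyxzyyyyz, $) ⊢ (q1, yxzyyyyz, VV$) ⊢ (q2, xzyyyyz, V$)
No transition applies at (q2, xzyyyyz, V$); input not fully consumed.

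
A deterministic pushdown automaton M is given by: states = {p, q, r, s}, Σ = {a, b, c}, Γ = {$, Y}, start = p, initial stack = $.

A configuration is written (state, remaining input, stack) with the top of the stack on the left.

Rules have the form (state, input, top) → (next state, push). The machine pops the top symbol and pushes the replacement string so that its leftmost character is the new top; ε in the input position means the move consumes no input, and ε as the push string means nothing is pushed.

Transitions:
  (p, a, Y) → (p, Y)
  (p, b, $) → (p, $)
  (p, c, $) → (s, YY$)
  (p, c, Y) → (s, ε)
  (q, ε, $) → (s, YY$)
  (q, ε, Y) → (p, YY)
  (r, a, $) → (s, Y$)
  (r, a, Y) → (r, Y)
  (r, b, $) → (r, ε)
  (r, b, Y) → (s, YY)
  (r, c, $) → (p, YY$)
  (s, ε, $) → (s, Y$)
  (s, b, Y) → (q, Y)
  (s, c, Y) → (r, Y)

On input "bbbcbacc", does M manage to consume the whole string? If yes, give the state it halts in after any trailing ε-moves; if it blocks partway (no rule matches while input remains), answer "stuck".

r

(p, bbbcbacc, $)
  read b, top $: go to p, push $ → (p, bbcbacc, $)
  read b, top $: go to p, push $ → (p, bcbacc, $)
  read b, top $: go to p, push $ → (p, cbacc, $)
  read c, top $: go to s, push YY$ → (s, bacc, YY$)
  read b, top Y: go to q, push Y → (q, acc, YY$)
  ε-move, top Y: go to p, push YY → (p, acc, YYY$)
  read a, top Y: go to p, push Y → (p, cc, YYY$)
  read c, top Y: go to s, push ε → (s, c, YY$)
  read c, top Y: go to r, push Y → (r, ε, YY$)
All input consumed; M is in state r.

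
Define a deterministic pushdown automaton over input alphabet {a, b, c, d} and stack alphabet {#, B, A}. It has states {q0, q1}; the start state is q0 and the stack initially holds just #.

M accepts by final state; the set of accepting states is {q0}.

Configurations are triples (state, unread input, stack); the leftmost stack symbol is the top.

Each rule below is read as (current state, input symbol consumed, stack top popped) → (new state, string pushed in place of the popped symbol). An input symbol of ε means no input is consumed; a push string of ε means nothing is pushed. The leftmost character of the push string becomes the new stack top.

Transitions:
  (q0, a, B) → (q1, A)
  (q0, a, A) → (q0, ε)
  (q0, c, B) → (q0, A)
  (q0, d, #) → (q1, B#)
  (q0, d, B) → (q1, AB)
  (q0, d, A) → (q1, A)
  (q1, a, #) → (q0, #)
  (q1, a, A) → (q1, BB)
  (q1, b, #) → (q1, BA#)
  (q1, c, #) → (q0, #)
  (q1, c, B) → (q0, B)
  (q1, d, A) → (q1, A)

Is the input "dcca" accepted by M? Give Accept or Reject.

(q0, dcca, #)
  read d, top #: go to q1, push B# → (q1, cca, B#)
  read c, top B: go to q0, push B → (q0, ca, B#)
  read c, top B: go to q0, push A → (q0, a, A#)
  read a, top A: go to q0, push ε → (q0, ε, #)
All input consumed; state q0 ∈ F.

Accept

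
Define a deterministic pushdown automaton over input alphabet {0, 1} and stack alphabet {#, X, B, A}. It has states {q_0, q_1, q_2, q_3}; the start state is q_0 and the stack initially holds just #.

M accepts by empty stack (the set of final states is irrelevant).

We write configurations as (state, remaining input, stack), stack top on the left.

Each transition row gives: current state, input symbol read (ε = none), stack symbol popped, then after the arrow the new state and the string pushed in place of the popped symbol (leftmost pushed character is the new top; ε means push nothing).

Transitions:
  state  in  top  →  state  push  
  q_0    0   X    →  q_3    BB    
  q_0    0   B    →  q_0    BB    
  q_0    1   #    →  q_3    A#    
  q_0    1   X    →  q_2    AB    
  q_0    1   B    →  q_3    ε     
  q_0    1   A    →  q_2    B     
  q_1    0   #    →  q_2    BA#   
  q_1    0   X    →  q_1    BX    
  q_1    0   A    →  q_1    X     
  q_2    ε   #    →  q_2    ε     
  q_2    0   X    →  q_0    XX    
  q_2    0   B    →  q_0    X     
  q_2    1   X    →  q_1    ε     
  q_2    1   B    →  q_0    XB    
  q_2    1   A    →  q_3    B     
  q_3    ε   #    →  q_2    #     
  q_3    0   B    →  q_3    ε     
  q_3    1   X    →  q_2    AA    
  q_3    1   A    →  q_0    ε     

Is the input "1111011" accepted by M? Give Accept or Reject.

(q_0, 1111011, #) ⊢ (q_3, 111011, A#) ⊢ (q_0, 11011, #) ⊢ (q_3, 1011, A#) ⊢ (q_0, 011, #)
No transition applies at (q_0, 011, #); input not fully consumed.

Reject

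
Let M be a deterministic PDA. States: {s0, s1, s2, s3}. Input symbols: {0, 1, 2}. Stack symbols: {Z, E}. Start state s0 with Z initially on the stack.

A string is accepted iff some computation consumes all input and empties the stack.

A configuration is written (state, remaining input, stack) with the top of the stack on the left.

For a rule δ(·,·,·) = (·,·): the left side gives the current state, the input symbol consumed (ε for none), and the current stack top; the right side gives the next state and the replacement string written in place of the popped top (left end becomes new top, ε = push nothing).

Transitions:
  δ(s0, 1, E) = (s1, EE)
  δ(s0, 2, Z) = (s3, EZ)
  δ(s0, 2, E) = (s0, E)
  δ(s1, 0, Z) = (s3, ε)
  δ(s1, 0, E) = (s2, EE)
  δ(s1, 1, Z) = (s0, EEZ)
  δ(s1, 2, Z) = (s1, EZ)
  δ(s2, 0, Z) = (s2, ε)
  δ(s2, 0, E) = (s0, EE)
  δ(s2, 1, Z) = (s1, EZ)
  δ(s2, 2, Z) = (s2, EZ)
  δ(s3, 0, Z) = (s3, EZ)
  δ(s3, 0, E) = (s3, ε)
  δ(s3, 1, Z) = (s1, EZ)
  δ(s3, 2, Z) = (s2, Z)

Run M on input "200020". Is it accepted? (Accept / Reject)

Accept

(s0, 200020, Z)
  read 2, top Z: go to s3, push EZ → (s3, 00020, EZ)
  read 0, top E: go to s3, push ε → (s3, 0020, Z)
  read 0, top Z: go to s3, push EZ → (s3, 020, EZ)
  read 0, top E: go to s3, push ε → (s3, 20, Z)
  read 2, top Z: go to s2, push Z → (s2, 0, Z)
  read 0, top Z: go to s2, push ε → (s2, ε, ε)
All input consumed and the stack is empty.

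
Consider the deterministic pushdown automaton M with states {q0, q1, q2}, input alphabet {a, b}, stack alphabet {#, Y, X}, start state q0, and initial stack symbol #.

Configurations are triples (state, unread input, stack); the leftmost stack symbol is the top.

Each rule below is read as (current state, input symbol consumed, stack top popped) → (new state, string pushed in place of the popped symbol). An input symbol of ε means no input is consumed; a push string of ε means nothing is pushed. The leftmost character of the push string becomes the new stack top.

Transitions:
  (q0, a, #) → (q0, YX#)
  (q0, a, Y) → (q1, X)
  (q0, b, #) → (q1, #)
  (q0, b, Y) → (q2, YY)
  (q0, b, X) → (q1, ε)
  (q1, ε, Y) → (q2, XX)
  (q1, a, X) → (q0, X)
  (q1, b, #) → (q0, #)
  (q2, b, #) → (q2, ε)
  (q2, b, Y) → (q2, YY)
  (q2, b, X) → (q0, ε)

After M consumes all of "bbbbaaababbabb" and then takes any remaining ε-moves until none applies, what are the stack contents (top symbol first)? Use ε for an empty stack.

(q0, bbbbaaababbabb, #)
  read b, top #: go to q1, push # → (q1, bbbaaababbabb, #)
  read b, top #: go to q0, push # → (q0, bbaaababbabb, #)
  read b, top #: go to q1, push # → (q1, baaababbabb, #)
  read b, top #: go to q0, push # → (q0, aaababbabb, #)
  read a, top #: go to q0, push YX# → (q0, aababbabb, YX#)
  read a, top Y: go to q1, push X → (q1, ababbabb, XX#)
  read a, top X: go to q0, push X → (q0, babbabb, XX#)
  read b, top X: go to q1, push ε → (q1, abbabb, X#)
  read a, top X: go to q0, push X → (q0, bbabb, X#)
  read b, top X: go to q1, push ε → (q1, babb, #)
  read b, top #: go to q0, push # → (q0, abb, #)
  read a, top #: go to q0, push YX# → (q0, bb, YX#)
  read b, top Y: go to q2, push YY → (q2, b, YYX#)
  read b, top Y: go to q2, push YY → (q2, ε, YYYX#)
All input consumed in state q2 with stack YYYX#.

YYYX#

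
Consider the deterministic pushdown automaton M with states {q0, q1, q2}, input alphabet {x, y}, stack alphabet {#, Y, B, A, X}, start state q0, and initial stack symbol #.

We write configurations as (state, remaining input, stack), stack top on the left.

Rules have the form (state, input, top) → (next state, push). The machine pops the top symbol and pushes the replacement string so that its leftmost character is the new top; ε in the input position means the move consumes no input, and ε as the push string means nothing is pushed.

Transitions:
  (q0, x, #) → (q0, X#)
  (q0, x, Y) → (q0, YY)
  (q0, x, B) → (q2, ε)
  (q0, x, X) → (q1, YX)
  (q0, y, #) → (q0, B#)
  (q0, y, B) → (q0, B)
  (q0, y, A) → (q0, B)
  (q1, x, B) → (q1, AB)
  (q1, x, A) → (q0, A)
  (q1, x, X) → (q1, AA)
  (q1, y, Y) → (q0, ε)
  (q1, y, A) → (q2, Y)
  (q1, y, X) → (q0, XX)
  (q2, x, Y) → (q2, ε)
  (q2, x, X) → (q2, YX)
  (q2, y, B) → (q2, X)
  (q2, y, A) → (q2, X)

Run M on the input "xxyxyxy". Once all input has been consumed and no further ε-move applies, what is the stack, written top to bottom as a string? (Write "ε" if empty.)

(q0, xxyxyxy, #)
  read x, top #: go to q0, push X# → (q0, xyxyxy, X#)
  read x, top X: go to q1, push YX → (q1, yxyxy, YX#)
  read y, top Y: go to q0, push ε → (q0, xyxy, X#)
  read x, top X: go to q1, push YX → (q1, yxy, YX#)
  read y, top Y: go to q0, push ε → (q0, xy, X#)
  read x, top X: go to q1, push YX → (q1, y, YX#)
  read y, top Y: go to q0, push ε → (q0, ε, X#)
All input consumed in state q0 with stack X#.

X#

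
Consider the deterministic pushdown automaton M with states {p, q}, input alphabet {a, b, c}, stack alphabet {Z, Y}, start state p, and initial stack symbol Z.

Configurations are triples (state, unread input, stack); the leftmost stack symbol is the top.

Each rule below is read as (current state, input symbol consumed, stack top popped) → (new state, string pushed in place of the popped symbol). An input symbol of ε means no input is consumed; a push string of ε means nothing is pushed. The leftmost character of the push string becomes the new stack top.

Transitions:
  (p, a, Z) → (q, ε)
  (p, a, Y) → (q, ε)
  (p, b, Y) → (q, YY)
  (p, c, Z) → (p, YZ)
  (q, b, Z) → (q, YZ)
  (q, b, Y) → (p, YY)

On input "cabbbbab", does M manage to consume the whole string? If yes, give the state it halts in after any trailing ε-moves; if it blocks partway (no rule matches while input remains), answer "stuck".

p

(p, cabbbbab, Z)
  read c, top Z: go to p, push YZ → (p, abbbbab, YZ)
  read a, top Y: go to q, push ε → (q, bbbbab, Z)
  read b, top Z: go to q, push YZ → (q, bbbab, YZ)
  read b, top Y: go to p, push YY → (p, bbab, YYZ)
  read b, top Y: go to q, push YY → (q, bab, YYYZ)
  read b, top Y: go to p, push YY → (p, ab, YYYYZ)
  read a, top Y: go to q, push ε → (q, b, YYYZ)
  read b, top Y: go to p, push YY → (p, ε, YYYYZ)
All input consumed; M is in state p.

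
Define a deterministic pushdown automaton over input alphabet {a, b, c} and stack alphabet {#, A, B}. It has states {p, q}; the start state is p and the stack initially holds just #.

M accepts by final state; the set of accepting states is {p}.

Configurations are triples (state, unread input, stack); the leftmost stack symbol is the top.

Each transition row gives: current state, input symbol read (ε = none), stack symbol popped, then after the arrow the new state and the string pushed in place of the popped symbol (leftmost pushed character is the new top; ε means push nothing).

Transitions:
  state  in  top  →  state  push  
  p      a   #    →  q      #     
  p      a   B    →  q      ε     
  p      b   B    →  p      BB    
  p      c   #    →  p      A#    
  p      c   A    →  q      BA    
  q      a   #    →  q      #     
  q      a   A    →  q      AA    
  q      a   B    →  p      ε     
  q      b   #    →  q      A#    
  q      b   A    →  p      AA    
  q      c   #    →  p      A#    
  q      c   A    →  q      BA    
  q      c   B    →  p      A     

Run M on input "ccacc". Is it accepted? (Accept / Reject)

Accept

(p, ccacc, #) ⊢ (p, cacc, A#) ⊢ (q, acc, BA#) ⊢ (p, cc, A#) ⊢ (q, c, BA#) ⊢ (p, ε, AA#)
All input consumed; state p ∈ F.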